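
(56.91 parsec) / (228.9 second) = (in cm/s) 7.672e+17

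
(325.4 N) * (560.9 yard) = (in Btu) 158.2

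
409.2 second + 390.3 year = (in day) 1.425e+05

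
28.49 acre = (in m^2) 1.153e+05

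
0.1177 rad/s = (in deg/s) 6.744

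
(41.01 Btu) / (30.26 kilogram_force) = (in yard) 159.5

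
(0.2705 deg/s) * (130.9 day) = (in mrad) 5.339e+07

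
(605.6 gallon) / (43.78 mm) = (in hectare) 0.005236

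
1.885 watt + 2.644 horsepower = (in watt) 1974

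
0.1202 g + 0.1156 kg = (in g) 115.7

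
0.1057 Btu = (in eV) 6.96e+20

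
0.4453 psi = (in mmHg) 23.03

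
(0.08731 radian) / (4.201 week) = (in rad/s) 3.436e-08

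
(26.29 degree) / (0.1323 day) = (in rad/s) 4.014e-05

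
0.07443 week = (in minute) 750.3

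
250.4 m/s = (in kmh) 901.4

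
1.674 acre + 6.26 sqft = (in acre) 1.674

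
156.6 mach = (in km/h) 1.92e+05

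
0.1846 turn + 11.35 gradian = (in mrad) 1338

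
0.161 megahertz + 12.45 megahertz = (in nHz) 1.261e+16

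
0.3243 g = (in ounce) 0.01144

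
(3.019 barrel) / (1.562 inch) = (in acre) 0.002989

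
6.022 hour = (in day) 0.2509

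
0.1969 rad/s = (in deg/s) 11.28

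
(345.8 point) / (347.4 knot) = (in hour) 1.896e-07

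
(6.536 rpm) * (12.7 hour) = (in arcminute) 1.076e+08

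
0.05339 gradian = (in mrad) 0.8386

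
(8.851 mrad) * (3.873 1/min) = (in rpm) 0.005456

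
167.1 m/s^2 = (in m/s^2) 167.1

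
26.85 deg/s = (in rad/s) 0.4686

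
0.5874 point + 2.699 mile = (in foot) 1.425e+04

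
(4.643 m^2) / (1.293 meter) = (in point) 1.018e+04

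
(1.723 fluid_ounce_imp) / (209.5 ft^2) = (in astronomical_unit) 1.681e-17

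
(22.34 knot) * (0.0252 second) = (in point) 821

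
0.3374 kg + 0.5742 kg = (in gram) 911.6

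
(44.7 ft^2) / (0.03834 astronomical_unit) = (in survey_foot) 2.375e-09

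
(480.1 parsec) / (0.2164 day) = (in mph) 1.772e+15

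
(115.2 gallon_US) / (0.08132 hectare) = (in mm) 0.5363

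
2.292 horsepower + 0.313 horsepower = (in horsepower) 2.605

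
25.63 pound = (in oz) 410.1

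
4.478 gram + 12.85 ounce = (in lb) 0.813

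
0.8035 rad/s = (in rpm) 7.673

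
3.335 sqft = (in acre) 7.656e-05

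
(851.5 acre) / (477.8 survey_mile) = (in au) 2.996e-11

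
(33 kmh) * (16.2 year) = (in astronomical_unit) 0.0313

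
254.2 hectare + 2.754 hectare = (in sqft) 2.766e+07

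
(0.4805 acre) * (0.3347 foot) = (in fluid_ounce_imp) 6.982e+06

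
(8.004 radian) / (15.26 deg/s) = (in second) 30.05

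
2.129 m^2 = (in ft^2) 22.92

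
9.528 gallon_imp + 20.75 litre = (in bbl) 0.403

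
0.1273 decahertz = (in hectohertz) 0.01273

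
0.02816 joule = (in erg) 2.816e+05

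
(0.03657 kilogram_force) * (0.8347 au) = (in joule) 4.478e+10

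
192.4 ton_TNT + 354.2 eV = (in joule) 8.05e+11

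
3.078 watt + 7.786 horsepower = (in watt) 5809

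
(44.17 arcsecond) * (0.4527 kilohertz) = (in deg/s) 5.554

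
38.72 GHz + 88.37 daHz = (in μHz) 3.872e+16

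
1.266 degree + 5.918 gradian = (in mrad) 115.1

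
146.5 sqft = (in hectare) 0.001361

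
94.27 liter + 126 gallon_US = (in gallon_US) 150.9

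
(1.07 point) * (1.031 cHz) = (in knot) 7.565e-06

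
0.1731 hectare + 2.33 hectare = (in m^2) 2.503e+04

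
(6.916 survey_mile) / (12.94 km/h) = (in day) 0.03584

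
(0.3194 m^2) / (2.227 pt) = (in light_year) 4.297e-14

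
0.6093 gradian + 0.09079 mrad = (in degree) 0.5536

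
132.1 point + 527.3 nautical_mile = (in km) 976.6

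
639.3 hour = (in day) 26.64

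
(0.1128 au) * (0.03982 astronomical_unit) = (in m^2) 1.005e+20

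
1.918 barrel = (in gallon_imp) 67.08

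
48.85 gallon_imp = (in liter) 222.1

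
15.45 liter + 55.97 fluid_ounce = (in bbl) 0.1076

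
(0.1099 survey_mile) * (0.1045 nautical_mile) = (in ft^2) 3.684e+05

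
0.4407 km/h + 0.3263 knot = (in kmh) 1.045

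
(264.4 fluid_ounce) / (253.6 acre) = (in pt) 2.16e-05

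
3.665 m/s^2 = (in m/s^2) 3.665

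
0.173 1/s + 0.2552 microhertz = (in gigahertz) 1.73e-10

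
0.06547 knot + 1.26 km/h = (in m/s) 0.3837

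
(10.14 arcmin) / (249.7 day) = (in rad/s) 1.367e-10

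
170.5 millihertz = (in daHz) 0.01705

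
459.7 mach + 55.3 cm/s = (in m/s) 1.565e+05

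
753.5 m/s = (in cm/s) 7.535e+04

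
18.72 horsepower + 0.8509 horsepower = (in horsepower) 19.57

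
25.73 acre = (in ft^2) 1.121e+06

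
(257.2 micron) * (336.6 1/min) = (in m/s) 0.001443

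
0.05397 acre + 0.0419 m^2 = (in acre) 0.05398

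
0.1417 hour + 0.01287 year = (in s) 4.064e+05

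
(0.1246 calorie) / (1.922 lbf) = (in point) 172.8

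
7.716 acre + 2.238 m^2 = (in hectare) 3.123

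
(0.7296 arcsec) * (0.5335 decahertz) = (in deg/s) 0.001081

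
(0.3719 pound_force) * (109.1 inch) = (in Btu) 0.004345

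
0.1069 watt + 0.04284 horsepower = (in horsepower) 0.04298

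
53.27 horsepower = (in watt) 3.972e+04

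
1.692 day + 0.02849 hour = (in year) 0.004639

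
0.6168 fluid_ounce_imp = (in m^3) 1.753e-05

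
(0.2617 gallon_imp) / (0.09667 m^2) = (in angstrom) 1.231e+08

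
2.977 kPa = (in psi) 0.4318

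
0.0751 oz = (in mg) 2129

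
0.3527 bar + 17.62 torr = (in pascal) 3.762e+04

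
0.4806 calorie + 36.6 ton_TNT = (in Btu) 1.451e+08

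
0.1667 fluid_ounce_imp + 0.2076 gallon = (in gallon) 0.2089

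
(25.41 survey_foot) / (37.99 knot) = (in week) 6.552e-07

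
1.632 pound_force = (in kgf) 0.7403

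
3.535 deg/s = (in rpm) 0.5892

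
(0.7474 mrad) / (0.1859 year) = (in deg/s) 7.304e-09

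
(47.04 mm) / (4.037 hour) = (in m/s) 3.237e-06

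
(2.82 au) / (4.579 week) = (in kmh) 5.484e+05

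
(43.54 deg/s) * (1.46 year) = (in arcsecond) 7.217e+12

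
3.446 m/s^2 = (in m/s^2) 3.446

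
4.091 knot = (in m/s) 2.105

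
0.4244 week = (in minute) 4278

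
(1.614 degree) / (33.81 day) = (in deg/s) 5.525e-07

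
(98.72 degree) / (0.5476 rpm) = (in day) 0.0003478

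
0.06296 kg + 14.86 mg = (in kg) 0.06297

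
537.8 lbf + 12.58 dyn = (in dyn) 2.392e+08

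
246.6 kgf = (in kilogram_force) 246.6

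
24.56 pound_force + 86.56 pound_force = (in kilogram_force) 50.4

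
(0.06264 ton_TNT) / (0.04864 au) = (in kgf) 0.003673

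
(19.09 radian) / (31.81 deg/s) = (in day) 0.000398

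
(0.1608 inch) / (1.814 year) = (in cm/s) 7.14e-09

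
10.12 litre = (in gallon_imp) 2.226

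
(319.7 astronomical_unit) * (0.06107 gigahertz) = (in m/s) 2.921e+21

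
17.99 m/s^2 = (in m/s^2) 17.99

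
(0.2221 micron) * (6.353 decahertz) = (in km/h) 5.08e-05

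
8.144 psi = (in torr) 421.2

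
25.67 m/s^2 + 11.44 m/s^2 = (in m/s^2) 37.11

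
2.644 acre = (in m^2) 1.07e+04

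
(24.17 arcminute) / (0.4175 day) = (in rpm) 1.861e-06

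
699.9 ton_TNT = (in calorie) 6.999e+11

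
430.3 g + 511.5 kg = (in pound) 1129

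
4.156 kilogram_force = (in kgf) 4.156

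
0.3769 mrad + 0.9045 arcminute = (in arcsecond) 132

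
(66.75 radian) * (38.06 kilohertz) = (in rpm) 2.426e+07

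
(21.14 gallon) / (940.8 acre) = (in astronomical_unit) 1.405e-19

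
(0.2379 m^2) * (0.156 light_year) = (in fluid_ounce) 1.187e+19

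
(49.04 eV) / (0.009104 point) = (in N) 2.446e-12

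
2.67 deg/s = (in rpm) 0.445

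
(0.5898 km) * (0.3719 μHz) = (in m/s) 0.0002193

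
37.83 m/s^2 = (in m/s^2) 37.83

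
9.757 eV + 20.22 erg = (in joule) 2.022e-06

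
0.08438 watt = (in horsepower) 0.0001132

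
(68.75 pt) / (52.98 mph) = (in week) 1.693e-09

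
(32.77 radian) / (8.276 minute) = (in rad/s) 0.06599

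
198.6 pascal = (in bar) 0.001986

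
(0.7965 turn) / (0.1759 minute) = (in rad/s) 0.4742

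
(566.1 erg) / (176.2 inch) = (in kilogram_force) 1.29e-06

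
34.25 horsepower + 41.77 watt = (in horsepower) 34.31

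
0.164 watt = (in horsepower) 0.0002199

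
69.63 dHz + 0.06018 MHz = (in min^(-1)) 3.611e+06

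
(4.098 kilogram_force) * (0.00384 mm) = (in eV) 9.632e+14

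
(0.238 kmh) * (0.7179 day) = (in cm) 4.101e+05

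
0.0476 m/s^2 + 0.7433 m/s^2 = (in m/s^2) 0.7909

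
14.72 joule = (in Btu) 0.01395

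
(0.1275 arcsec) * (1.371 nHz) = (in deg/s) 4.856e-14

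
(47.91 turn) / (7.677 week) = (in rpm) 0.0006191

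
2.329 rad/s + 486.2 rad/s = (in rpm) 4665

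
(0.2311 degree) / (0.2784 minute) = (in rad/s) 0.0002415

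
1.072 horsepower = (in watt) 799.4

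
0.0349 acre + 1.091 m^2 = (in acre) 0.03517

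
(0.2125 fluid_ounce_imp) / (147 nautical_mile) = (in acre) 5.48e-15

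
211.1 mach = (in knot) 1.397e+05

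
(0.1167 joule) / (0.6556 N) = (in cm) 17.8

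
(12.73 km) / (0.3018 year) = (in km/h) 0.004815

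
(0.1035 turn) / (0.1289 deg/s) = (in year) 9.166e-06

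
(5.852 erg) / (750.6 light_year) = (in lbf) 1.853e-26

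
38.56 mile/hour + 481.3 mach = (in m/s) 1.639e+05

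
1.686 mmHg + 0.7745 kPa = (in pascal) 999.3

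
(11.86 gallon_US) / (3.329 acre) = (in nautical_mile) 1.799e-09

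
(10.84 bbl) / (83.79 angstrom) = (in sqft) 2.214e+09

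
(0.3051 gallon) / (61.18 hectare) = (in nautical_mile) 1.019e-12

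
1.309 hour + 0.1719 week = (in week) 0.1797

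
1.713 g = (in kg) 0.001713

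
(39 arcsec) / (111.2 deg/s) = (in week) 1.611e-10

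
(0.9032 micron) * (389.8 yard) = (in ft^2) 0.003465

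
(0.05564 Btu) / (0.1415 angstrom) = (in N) 4.149e+12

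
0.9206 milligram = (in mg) 0.9206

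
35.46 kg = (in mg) 3.546e+07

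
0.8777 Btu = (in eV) 5.78e+21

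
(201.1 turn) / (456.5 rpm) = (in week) 4.37e-05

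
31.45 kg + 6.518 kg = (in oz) 1339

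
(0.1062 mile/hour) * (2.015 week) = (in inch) 2.278e+06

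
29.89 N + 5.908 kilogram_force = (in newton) 87.83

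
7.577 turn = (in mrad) 4.761e+04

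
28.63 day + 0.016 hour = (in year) 0.07844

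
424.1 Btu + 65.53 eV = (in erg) 4.474e+12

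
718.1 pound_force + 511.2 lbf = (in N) 5468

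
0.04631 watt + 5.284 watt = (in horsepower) 0.007148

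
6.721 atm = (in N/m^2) 6.81e+05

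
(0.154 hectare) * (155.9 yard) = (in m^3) 2.195e+05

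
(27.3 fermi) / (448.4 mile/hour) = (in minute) 2.27e-18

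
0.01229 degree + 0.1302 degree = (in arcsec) 513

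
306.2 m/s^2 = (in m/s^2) 306.2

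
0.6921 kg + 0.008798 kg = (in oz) 24.72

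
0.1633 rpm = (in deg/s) 0.9798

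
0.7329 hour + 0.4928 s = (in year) 8.368e-05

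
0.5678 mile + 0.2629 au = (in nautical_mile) 2.124e+07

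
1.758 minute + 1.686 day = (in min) 2430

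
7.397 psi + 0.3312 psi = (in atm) 0.5259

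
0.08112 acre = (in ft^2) 3534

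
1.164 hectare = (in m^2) 1.164e+04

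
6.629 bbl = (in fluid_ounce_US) 3.564e+04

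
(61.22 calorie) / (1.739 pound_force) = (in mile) 0.02058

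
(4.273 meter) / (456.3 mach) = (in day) 3.183e-10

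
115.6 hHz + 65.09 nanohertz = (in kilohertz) 11.56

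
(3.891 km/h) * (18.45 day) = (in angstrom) 1.723e+16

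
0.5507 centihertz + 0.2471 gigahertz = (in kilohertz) 2.471e+05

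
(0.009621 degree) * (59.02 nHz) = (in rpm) 9.464e-11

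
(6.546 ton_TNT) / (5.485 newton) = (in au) 0.03338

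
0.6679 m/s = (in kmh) 2.404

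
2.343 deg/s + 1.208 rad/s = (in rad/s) 1.249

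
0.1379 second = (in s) 0.1379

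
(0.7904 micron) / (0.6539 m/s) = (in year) 3.833e-14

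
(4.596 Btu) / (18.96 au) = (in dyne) 0.000171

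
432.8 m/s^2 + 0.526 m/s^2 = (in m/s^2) 433.3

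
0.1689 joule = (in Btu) 0.0001601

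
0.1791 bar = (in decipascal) 1.791e+05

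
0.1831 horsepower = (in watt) 136.5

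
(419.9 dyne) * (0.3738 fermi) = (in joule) 1.57e-18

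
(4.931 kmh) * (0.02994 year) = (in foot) 4.243e+06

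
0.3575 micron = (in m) 3.575e-07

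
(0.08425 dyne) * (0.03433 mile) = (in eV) 2.905e+14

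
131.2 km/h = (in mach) 0.107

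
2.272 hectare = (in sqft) 2.446e+05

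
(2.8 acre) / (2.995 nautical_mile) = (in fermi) 2.043e+15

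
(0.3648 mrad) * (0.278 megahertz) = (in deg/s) 5811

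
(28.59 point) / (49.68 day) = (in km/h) 8.459e-09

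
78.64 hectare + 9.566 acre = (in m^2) 8.251e+05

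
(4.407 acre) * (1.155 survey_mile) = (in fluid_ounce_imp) 1.167e+12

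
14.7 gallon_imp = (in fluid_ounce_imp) 2352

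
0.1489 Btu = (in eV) 9.805e+20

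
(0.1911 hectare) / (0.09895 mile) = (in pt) 3.402e+04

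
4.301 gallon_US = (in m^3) 0.01628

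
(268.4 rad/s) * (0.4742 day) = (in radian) 1.1e+07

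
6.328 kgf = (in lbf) 13.95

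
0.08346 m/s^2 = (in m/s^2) 0.08346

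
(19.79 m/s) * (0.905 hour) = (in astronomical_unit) 4.31e-07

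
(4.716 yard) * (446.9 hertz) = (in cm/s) 1.927e+05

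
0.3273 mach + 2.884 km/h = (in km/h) 404.1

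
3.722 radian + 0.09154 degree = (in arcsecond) 7.68e+05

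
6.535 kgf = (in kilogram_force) 6.535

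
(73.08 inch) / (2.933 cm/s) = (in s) 63.29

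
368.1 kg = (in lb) 811.5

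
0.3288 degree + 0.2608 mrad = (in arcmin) 20.62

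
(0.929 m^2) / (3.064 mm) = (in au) 2.027e-09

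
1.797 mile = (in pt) 8.198e+06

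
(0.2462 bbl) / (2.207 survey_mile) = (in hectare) 1.102e-09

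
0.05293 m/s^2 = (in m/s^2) 0.05293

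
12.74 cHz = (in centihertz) 12.74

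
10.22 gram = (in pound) 0.02253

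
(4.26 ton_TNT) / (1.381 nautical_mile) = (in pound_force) 1.567e+06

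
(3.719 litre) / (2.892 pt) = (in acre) 0.0009008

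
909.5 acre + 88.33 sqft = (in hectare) 368.1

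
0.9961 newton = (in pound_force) 0.2239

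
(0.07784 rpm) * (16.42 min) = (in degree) 460.1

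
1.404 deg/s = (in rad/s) 0.0245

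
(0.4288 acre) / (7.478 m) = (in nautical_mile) 0.1253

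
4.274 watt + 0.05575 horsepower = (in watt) 45.85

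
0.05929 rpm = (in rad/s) 0.006209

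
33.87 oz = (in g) 960.2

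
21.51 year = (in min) 1.131e+07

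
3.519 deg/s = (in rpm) 0.5865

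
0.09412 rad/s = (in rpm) 0.8988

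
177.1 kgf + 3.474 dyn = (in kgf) 177.1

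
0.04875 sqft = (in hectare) 4.529e-07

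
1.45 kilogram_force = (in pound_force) 3.197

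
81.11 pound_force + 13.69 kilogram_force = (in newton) 495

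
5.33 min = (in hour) 0.08883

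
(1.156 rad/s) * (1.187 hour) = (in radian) 4940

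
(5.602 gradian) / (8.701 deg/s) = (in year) 1.837e-08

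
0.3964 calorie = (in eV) 1.035e+19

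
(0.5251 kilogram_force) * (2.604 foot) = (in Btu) 0.003874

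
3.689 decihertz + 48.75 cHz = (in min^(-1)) 51.38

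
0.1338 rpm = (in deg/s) 0.8028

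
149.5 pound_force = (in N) 665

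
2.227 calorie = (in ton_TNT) 2.227e-09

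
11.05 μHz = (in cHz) 0.001105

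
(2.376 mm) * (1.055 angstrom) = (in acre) 6.194e-17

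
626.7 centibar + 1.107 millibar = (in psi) 90.91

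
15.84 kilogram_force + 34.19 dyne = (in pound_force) 34.92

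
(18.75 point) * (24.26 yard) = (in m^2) 0.1467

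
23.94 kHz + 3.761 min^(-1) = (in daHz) 2394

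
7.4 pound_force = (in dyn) 3.292e+06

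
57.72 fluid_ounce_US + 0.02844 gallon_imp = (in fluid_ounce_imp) 64.63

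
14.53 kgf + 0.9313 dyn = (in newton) 142.5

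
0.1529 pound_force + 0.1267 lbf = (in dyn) 1.244e+05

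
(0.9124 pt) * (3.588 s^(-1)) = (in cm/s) 0.1155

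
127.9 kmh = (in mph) 79.47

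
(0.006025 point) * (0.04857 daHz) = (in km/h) 3.716e-06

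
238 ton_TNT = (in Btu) 9.438e+08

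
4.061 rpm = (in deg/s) 24.37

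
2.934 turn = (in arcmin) 6.337e+04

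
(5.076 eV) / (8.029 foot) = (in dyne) 3.323e-14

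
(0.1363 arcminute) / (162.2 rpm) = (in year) 7.402e-14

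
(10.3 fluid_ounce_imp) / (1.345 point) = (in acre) 0.0001524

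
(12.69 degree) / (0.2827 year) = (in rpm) 2.372e-07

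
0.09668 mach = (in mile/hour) 73.64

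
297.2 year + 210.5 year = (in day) 1.853e+05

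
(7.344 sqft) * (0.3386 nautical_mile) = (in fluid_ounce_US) 1.447e+07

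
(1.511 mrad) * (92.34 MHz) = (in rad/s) 1.395e+05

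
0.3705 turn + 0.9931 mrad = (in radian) 2.329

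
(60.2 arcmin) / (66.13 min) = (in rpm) 4.214e-05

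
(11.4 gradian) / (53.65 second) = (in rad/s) 0.003338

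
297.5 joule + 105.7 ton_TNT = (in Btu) 4.192e+08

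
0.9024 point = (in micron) 318.3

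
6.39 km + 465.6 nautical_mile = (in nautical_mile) 469.1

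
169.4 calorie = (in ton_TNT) 1.694e-07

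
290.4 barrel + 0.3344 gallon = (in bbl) 290.4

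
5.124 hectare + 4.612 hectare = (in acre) 24.06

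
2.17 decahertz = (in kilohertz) 0.0217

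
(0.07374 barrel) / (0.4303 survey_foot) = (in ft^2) 0.9622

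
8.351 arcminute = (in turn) 0.0003866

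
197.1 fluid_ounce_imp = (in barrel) 0.03522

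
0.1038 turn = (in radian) 0.6522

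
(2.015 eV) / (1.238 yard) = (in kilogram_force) 2.908e-20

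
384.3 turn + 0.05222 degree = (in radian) 2415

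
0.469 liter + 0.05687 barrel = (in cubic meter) 0.009511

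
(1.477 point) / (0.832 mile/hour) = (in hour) 3.891e-07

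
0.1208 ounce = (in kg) 0.003425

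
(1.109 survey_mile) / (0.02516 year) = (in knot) 0.004372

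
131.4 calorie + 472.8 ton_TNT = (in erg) 1.978e+19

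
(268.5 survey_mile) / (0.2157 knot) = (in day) 45.07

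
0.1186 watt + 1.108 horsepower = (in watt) 826.4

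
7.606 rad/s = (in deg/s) 435.8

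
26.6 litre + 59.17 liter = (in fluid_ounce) 2900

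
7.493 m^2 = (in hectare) 0.0007493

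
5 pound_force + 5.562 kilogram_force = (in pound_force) 17.26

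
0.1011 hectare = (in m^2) 1011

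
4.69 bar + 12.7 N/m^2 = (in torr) 3518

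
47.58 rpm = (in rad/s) 4.983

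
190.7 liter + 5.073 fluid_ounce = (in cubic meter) 0.1909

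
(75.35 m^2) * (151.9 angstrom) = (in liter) 0.001145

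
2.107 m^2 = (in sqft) 22.68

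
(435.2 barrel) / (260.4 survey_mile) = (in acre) 4.08e-08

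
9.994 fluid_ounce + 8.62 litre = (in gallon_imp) 1.961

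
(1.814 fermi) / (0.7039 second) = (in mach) 7.568e-18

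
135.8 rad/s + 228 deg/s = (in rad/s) 139.8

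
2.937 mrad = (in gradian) 0.187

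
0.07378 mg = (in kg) 7.378e-08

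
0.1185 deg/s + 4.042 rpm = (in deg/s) 24.37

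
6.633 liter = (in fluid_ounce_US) 224.3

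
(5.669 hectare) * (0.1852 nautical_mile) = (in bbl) 1.223e+08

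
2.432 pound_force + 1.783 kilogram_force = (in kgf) 2.886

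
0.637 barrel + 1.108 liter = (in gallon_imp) 22.52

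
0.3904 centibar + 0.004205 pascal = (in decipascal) 3904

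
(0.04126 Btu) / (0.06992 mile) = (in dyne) 3.869e+04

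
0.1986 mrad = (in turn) 3.161e-05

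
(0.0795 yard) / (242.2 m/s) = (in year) 9.517e-12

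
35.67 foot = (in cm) 1087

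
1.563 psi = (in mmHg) 80.83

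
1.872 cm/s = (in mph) 0.04188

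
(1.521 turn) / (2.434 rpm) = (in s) 37.49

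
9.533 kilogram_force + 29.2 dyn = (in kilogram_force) 9.533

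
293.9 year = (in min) 1.545e+08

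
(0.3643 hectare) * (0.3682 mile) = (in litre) 2.159e+09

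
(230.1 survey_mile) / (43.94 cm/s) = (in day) 9.754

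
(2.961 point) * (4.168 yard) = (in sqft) 0.04285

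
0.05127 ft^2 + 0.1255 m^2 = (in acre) 3.219e-05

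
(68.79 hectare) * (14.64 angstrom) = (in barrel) 0.006334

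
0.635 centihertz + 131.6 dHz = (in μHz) 1.317e+07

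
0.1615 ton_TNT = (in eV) 4.217e+27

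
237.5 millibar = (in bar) 0.2375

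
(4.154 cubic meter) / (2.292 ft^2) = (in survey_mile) 0.01212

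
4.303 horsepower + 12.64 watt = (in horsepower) 4.32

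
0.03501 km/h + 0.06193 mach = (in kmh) 75.95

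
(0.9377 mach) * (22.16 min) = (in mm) 4.245e+08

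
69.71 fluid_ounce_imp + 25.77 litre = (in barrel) 0.1745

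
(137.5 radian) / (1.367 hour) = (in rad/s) 0.02794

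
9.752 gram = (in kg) 0.009752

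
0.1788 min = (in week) 1.774e-05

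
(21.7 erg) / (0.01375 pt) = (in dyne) 4.474e+04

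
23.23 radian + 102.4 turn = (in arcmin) 2.292e+06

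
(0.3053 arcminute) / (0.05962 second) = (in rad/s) 0.00149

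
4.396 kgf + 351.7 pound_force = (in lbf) 361.4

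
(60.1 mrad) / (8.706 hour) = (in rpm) 1.831e-05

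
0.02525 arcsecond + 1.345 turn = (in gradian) 538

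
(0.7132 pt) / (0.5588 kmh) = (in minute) 2.702e-05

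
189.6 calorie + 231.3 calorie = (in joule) 1761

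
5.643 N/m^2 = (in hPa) 0.05643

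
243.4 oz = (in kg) 6.9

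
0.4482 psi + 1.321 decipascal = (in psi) 0.4482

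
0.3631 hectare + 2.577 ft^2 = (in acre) 0.8973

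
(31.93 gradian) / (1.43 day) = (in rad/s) 4.059e-06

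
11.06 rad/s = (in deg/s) 633.7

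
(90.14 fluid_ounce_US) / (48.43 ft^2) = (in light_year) 6.263e-20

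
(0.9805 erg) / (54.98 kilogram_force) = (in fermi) 1.819e+05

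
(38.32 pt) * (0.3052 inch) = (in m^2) 0.0001048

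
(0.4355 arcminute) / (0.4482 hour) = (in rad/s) 7.851e-08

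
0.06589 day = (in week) 0.009413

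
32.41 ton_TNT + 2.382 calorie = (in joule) 1.356e+11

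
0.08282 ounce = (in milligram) 2348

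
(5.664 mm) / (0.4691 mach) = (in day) 4.104e-10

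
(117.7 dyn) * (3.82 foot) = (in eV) 8.554e+15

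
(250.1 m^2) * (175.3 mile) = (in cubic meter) 7.056e+07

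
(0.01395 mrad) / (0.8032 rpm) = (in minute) 2.764e-06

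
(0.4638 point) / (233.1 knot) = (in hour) 3.79e-10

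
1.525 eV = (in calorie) 5.84e-20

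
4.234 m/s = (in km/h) 15.24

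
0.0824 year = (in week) 4.297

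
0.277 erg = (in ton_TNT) 6.62e-18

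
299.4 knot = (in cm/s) 1.54e+04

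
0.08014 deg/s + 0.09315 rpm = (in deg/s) 0.639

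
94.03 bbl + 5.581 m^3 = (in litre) 2.053e+04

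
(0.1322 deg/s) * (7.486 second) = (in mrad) 17.27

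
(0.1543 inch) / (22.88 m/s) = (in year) 5.432e-12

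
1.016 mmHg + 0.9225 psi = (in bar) 0.06496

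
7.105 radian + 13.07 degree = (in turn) 1.167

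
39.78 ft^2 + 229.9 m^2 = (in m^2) 233.6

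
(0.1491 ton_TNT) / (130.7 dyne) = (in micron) 4.773e+17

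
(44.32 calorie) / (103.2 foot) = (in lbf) 1.325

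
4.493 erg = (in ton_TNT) 1.074e-16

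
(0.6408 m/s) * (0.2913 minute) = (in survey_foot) 36.75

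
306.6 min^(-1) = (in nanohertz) 5.11e+09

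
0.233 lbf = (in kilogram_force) 0.1057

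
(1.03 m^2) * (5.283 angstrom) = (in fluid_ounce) 1.84e-05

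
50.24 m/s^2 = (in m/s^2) 50.24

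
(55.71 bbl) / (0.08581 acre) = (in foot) 0.08368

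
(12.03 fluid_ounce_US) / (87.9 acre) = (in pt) 2.835e-06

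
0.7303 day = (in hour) 17.53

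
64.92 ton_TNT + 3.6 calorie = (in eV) 1.695e+30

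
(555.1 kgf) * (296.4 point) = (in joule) 569.2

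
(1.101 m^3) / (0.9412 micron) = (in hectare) 117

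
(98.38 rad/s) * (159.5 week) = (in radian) 9.49e+09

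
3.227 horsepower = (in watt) 2406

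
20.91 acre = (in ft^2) 9.108e+05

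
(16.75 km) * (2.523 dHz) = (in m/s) 4226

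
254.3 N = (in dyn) 2.543e+07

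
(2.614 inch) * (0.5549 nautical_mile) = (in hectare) 0.006823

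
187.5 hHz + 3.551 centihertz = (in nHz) 1.875e+13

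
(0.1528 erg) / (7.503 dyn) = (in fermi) 2.037e+11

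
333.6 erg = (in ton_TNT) 7.973e-15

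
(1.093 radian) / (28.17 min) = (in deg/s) 0.03705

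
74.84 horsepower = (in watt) 5.581e+04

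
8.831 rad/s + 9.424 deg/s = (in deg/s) 515.4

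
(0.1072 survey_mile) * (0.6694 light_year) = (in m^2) 1.093e+18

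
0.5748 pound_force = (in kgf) 0.2607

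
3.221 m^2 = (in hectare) 0.0003221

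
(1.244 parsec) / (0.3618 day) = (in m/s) 1.228e+12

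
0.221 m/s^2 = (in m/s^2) 0.221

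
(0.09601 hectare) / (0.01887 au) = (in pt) 0.0009641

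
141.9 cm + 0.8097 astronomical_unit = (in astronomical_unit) 0.8097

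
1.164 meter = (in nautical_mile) 0.0006285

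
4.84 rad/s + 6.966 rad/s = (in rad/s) 11.81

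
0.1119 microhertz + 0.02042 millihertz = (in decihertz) 0.0002053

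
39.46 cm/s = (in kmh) 1.421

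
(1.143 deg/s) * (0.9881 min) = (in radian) 1.183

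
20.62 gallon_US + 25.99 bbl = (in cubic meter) 4.21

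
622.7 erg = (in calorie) 1.488e-05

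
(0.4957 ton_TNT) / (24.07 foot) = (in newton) 2.827e+08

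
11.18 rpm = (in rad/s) 1.171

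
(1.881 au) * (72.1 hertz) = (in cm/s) 2.029e+15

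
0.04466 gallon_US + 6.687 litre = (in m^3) 0.006856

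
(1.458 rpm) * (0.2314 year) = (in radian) 1.114e+06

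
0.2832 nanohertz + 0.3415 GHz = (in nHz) 3.415e+17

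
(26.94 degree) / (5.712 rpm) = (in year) 2.493e-08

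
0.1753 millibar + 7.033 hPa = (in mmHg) 5.407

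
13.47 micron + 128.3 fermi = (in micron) 13.47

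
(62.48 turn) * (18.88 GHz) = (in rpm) 7.078e+13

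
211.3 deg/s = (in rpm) 35.22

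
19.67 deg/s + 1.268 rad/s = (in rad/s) 1.611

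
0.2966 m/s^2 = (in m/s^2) 0.2966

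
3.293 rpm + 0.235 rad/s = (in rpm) 5.537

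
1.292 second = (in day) 1.495e-05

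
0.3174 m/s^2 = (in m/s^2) 0.3174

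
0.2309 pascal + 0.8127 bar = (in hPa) 812.7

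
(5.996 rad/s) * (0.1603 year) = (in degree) 1.737e+09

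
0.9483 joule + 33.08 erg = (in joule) 0.9483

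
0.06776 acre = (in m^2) 274.2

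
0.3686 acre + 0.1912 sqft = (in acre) 0.3686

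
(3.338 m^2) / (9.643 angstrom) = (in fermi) 3.462e+24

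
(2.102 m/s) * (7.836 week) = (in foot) 3.268e+07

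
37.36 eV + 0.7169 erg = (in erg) 0.7169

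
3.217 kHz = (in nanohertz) 3.217e+12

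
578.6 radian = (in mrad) 5.786e+05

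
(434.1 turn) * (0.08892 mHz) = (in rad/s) 0.2425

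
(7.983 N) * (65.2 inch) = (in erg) 1.322e+08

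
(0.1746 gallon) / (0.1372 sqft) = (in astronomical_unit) 3.466e-13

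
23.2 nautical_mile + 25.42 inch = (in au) 2.872e-07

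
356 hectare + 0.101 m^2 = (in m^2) 3.56e+06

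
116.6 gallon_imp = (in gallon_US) 140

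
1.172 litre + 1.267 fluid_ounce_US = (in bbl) 0.007607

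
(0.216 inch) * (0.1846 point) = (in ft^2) 3.846e-06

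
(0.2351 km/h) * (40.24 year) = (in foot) 2.719e+08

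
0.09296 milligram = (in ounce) 3.279e-06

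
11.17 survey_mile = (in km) 17.98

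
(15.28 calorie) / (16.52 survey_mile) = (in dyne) 240.5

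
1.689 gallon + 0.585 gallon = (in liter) 8.608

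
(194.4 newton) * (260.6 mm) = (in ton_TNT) 1.211e-08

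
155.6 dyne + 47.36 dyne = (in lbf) 0.0004563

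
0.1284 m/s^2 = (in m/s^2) 0.1284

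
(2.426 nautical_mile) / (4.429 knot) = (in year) 6.253e-05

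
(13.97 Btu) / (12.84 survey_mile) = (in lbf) 0.1604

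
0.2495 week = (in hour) 41.92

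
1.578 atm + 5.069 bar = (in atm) 6.581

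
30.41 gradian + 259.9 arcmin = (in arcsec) 1.141e+05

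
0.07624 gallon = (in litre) 0.2886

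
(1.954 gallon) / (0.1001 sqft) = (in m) 0.7954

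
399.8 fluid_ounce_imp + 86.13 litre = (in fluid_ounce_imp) 3431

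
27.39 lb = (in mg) 1.242e+07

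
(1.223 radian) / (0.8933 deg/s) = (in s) 78.44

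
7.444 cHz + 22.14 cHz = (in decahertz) 0.02958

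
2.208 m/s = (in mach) 0.006485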